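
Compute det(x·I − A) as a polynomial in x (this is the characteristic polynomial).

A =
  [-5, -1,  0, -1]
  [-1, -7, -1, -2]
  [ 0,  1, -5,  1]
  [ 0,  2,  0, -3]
x^4 + 20*x^3 + 150*x^2 + 500*x + 625

Expanding det(x·I − A) (e.g. by cofactor expansion or by noting that A is similar to its Jordan form J, which has the same characteristic polynomial as A) gives
  χ_A(x) = x^4 + 20*x^3 + 150*x^2 + 500*x + 625
which factors as (x + 5)^4. The eigenvalues (with algebraic multiplicities) are λ = -5 with multiplicity 4.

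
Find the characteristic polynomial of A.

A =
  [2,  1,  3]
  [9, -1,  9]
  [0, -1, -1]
x^3 - 3*x - 2

Expanding det(x·I − A) (e.g. by cofactor expansion or by noting that A is similar to its Jordan form J, which has the same characteristic polynomial as A) gives
  χ_A(x) = x^3 - 3*x - 2
which factors as (x - 2)*(x + 1)^2. The eigenvalues (with algebraic multiplicities) are λ = -1 with multiplicity 2, λ = 2 with multiplicity 1.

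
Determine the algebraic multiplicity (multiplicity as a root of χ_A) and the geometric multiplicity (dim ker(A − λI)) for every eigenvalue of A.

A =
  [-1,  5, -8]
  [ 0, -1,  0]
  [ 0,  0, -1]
λ = -1: alg = 3, geom = 2

Step 1 — factor the characteristic polynomial to read off the algebraic multiplicities:
  χ_A(x) = (x + 1)^3

Step 2 — compute geometric multiplicities via the rank-nullity identity g(λ) = n − rank(A − λI):
  rank(A − (-1)·I) = 1, so dim ker(A − (-1)·I) = n − 1 = 2

Summary:
  λ = -1: algebraic multiplicity = 3, geometric multiplicity = 2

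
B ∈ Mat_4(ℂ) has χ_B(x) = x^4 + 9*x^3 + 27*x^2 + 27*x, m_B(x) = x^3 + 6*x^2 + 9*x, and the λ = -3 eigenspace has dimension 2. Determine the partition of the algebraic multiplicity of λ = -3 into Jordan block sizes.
Block sizes for λ = -3: [2, 1]

Step 1 — from the characteristic polynomial, algebraic multiplicity of λ = -3 is 3. From dim ker(B − (-3)·I) = 2, there are exactly 2 Jordan blocks for λ = -3.
Step 2 — from the minimal polynomial, the factor (x + 3)^2 tells us the largest block for λ = -3 has size 2.
Step 3 — with total size 3, 2 blocks, and largest block 2, the block sizes (in nonincreasing order) are [2, 1].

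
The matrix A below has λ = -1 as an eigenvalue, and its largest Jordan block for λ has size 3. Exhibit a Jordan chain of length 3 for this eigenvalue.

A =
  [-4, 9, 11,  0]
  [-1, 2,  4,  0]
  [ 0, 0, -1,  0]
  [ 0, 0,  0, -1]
A Jordan chain for λ = -1 of length 3:
v_1 = (3, 1, 0, 0)ᵀ
v_2 = (11, 4, 0, 0)ᵀ
v_3 = (0, 0, 1, 0)ᵀ

Let N = A − (-1)·I. We want v_3 with N^3 v_3 = 0 but N^2 v_3 ≠ 0; then v_{j-1} := N · v_j for j = 3, …, 2.

Pick v_3 = (0, 0, 1, 0)ᵀ.
Then v_2 = N · v_3 = (11, 4, 0, 0)ᵀ.
Then v_1 = N · v_2 = (3, 1, 0, 0)ᵀ.

Sanity check: (A − (-1)·I) v_1 = (0, 0, 0, 0)ᵀ = 0. ✓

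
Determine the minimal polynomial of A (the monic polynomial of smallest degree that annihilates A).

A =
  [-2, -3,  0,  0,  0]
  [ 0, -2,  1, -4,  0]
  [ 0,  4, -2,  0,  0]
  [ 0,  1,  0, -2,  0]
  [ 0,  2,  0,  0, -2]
x^3 + 6*x^2 + 12*x + 8

The characteristic polynomial is χ_A(x) = (x + 2)^5, so the eigenvalues are known. The minimal polynomial is
  m_A(x) = Π_λ (x − λ)^{k_λ}
where k_λ is the size of the *largest* Jordan block for λ (equivalently, the smallest k with (A − λI)^k v = 0 for every generalised eigenvector v of λ).

  λ = -2: largest Jordan block has size 3, contributing (x + 2)^3

So m_A(x) = (x + 2)^3 = x^3 + 6*x^2 + 12*x + 8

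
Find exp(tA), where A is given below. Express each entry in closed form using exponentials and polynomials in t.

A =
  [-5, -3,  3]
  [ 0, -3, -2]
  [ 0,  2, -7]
e^{tA} =
  [exp(-5*t), -3*t*exp(-5*t), 3*t*exp(-5*t)]
  [0, 2*t*exp(-5*t) + exp(-5*t), -2*t*exp(-5*t)]
  [0, 2*t*exp(-5*t), -2*t*exp(-5*t) + exp(-5*t)]

Strategy: write A = P · J · P⁻¹ where J is a Jordan canonical form, so e^{tA} = P · e^{tJ} · P⁻¹, and e^{tJ} can be computed block-by-block.

A has Jordan form
J =
  [-5,  1,  0]
  [ 0, -5,  0]
  [ 0,  0, -5]
(up to reordering of blocks).

Per-block formulas:
  For a 2×2 Jordan block J_2(-5): exp(t · J_2(-5)) = e^(-5t)·(I + t·N), where N is the 2×2 nilpotent shift.
  For a 1×1 block at λ = -5: exp(t · [-5]) = [e^(-5t)].

After assembling e^{tJ} and conjugating by P, we get:

e^{tA} =
  [exp(-5*t), -3*t*exp(-5*t), 3*t*exp(-5*t)]
  [0, 2*t*exp(-5*t) + exp(-5*t), -2*t*exp(-5*t)]
  [0, 2*t*exp(-5*t), -2*t*exp(-5*t) + exp(-5*t)]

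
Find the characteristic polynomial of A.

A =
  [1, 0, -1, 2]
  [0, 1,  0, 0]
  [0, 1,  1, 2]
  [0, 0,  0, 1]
x^4 - 4*x^3 + 6*x^2 - 4*x + 1

Expanding det(x·I − A) (e.g. by cofactor expansion or by noting that A is similar to its Jordan form J, which has the same characteristic polynomial as A) gives
  χ_A(x) = x^4 - 4*x^3 + 6*x^2 - 4*x + 1
which factors as (x - 1)^4. The eigenvalues (with algebraic multiplicities) are λ = 1 with multiplicity 4.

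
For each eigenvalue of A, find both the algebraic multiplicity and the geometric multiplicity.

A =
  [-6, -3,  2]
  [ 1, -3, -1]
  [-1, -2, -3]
λ = -4: alg = 3, geom = 1

Step 1 — factor the characteristic polynomial to read off the algebraic multiplicities:
  χ_A(x) = (x + 4)^3

Step 2 — compute geometric multiplicities via the rank-nullity identity g(λ) = n − rank(A − λI):
  rank(A − (-4)·I) = 2, so dim ker(A − (-4)·I) = n − 2 = 1

Summary:
  λ = -4: algebraic multiplicity = 3, geometric multiplicity = 1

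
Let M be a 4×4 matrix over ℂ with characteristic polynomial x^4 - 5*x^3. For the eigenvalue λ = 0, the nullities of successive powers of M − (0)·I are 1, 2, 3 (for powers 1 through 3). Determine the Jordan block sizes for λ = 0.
Block sizes for λ = 0: [3]

From the dimensions of kernels of powers, the number of Jordan blocks of size at least j is d_j − d_{j−1} where d_j = dim ker(N^j) (with d_0 = 0). Computing the differences gives [1, 1, 1].
The number of blocks of size exactly k is (#blocks of size ≥ k) − (#blocks of size ≥ k + 1), so the partition is: 1 block(s) of size 3.
In nonincreasing order the block sizes are [3].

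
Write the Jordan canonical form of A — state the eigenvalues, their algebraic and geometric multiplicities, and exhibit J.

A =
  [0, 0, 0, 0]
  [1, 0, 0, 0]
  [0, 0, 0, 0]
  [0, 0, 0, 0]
J_2(0) ⊕ J_1(0) ⊕ J_1(0)

The characteristic polynomial is
  det(x·I − A) = x^4

Eigenvalues and multiplicities (the geometric multiplicity of λ is n − rank(A − λI), which equals the number of Jordan blocks for λ):
  λ = 0: algebraic multiplicity = 4, geometric multiplicity = 3

Determining the block sizes for each eigenvalue:
  λ = 0: 3 blocks summing to 4 forces exactly one block of size 2 and the rest size 1 → block sizes [2, 1, 1]

Assembling the blocks gives a Jordan form
J =
  [0, 1, 0, 0]
  [0, 0, 0, 0]
  [0, 0, 0, 0]
  [0, 0, 0, 0]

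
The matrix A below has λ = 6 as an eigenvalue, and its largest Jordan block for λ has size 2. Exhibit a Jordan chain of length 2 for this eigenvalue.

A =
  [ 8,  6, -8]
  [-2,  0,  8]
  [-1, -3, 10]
A Jordan chain for λ = 6 of length 2:
v_1 = (2, -2, -1)ᵀ
v_2 = (1, 0, 0)ᵀ

Let N = A − (6)·I. We want v_2 with N^2 v_2 = 0 but N^1 v_2 ≠ 0; then v_{j-1} := N · v_j for j = 2, …, 2.

Pick v_2 = (1, 0, 0)ᵀ.
Then v_1 = N · v_2 = (2, -2, -1)ᵀ.

Sanity check: (A − (6)·I) v_1 = (0, 0, 0)ᵀ = 0. ✓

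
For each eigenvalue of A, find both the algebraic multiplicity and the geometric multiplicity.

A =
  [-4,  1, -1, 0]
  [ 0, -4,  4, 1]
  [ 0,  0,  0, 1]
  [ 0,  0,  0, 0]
λ = -4: alg = 2, geom = 1; λ = 0: alg = 2, geom = 1

Step 1 — factor the characteristic polynomial to read off the algebraic multiplicities:
  χ_A(x) = x^2*(x + 4)^2

Step 2 — compute geometric multiplicities via the rank-nullity identity g(λ) = n − rank(A − λI):
  rank(A − (-4)·I) = 3, so dim ker(A − (-4)·I) = n − 3 = 1
  rank(A − (0)·I) = 3, so dim ker(A − (0)·I) = n − 3 = 1

Summary:
  λ = -4: algebraic multiplicity = 2, geometric multiplicity = 1
  λ = 0: algebraic multiplicity = 2, geometric multiplicity = 1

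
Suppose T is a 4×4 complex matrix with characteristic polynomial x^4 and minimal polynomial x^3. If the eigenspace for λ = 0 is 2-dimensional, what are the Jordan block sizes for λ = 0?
Block sizes for λ = 0: [3, 1]

Step 1 — from the characteristic polynomial, algebraic multiplicity of λ = 0 is 4. From dim ker(T − (0)·I) = 2, there are exactly 2 Jordan blocks for λ = 0.
Step 2 — from the minimal polynomial, the factor (x − 0)^3 tells us the largest block for λ = 0 has size 3.
Step 3 — with total size 4, 2 blocks, and largest block 3, the block sizes (in nonincreasing order) are [3, 1].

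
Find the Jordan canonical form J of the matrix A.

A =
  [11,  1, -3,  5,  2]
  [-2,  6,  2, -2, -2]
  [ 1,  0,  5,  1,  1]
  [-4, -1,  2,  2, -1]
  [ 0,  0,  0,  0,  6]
J_2(6) ⊕ J_2(6) ⊕ J_1(6)

The characteristic polynomial is
  det(x·I − A) = x^5 - 30*x^4 + 360*x^3 - 2160*x^2 + 6480*x - 7776 = (x - 6)^5

Eigenvalues and multiplicities (the geometric multiplicity of λ is n − rank(A − λI), which equals the number of Jordan blocks for λ):
  λ = 6: algebraic multiplicity = 5, geometric multiplicity = 3

Determining the block sizes for each eigenvalue:
  λ = 6: with am = 5 and gm = 3, the partition is not yet determined (e.g. several partitions of 5 into 3 parts exist). Let N = A − (6)·I. Computing rank(N^1) = 2, rank(N^2) = 0; the number of blocks of size ≥ j is rank(N^{j−1}) − rank(N^j), giving [3, 2]. So we have 2 block(s) of size 2, 1 block(s) of size 1 → block sizes [2, 2, 1]

Assembling the blocks gives a Jordan form
J =
  [6, 1, 0, 0, 0]
  [0, 6, 0, 0, 0]
  [0, 0, 6, 1, 0]
  [0, 0, 0, 6, 0]
  [0, 0, 0, 0, 6]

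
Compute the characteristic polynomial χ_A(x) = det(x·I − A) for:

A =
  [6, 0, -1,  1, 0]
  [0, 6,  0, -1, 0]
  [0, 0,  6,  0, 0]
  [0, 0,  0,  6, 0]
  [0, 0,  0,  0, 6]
x^5 - 30*x^4 + 360*x^3 - 2160*x^2 + 6480*x - 7776

Expanding det(x·I − A) (e.g. by cofactor expansion or by noting that A is similar to its Jordan form J, which has the same characteristic polynomial as A) gives
  χ_A(x) = x^5 - 30*x^4 + 360*x^3 - 2160*x^2 + 6480*x - 7776
which factors as (x - 6)^5. The eigenvalues (with algebraic multiplicities) are λ = 6 with multiplicity 5.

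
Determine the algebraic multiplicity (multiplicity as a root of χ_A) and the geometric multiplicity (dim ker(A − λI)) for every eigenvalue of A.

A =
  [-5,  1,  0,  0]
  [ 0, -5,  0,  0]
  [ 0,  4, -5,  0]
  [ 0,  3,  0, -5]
λ = -5: alg = 4, geom = 3

Step 1 — factor the characteristic polynomial to read off the algebraic multiplicities:
  χ_A(x) = (x + 5)^4

Step 2 — compute geometric multiplicities via the rank-nullity identity g(λ) = n − rank(A − λI):
  rank(A − (-5)·I) = 1, so dim ker(A − (-5)·I) = n − 1 = 3

Summary:
  λ = -5: algebraic multiplicity = 4, geometric multiplicity = 3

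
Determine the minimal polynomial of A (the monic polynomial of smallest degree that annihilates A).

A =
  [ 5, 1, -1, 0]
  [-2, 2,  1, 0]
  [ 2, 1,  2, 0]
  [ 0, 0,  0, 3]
x^2 - 6*x + 9

The characteristic polynomial is χ_A(x) = (x - 3)^4, so the eigenvalues are known. The minimal polynomial is
  m_A(x) = Π_λ (x − λ)^{k_λ}
where k_λ is the size of the *largest* Jordan block for λ (equivalently, the smallest k with (A − λI)^k v = 0 for every generalised eigenvector v of λ).

  λ = 3: largest Jordan block has size 2, contributing (x − 3)^2

So m_A(x) = (x - 3)^2 = x^2 - 6*x + 9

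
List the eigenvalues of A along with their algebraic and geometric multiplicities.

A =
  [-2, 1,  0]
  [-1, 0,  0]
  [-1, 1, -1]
λ = -1: alg = 3, geom = 2

Step 1 — factor the characteristic polynomial to read off the algebraic multiplicities:
  χ_A(x) = (x + 1)^3

Step 2 — compute geometric multiplicities via the rank-nullity identity g(λ) = n − rank(A − λI):
  rank(A − (-1)·I) = 1, so dim ker(A − (-1)·I) = n − 1 = 2

Summary:
  λ = -1: algebraic multiplicity = 3, geometric multiplicity = 2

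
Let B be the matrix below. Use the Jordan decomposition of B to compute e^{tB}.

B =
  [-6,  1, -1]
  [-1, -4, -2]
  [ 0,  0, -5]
e^{tB} =
  [-t*exp(-5*t) + exp(-5*t), t*exp(-5*t), -t^2*exp(-5*t)/2 - t*exp(-5*t)]
  [-t*exp(-5*t), t*exp(-5*t) + exp(-5*t), -t^2*exp(-5*t)/2 - 2*t*exp(-5*t)]
  [0, 0, exp(-5*t)]

Strategy: write B = P · J · P⁻¹ where J is a Jordan canonical form, so e^{tB} = P · e^{tJ} · P⁻¹, and e^{tJ} can be computed block-by-block.

B has Jordan form
J =
  [-5,  1,  0]
  [ 0, -5,  1]
  [ 0,  0, -5]
(up to reordering of blocks).

Per-block formulas:
  For a 3×3 Jordan block J_3(-5): exp(t · J_3(-5)) = e^(-5t)·(I + t·N + (t^2/2)·N^2), where N is the 3×3 nilpotent shift.

After assembling e^{tJ} and conjugating by P, we get:

e^{tB} =
  [-t*exp(-5*t) + exp(-5*t), t*exp(-5*t), -t^2*exp(-5*t)/2 - t*exp(-5*t)]
  [-t*exp(-5*t), t*exp(-5*t) + exp(-5*t), -t^2*exp(-5*t)/2 - 2*t*exp(-5*t)]
  [0, 0, exp(-5*t)]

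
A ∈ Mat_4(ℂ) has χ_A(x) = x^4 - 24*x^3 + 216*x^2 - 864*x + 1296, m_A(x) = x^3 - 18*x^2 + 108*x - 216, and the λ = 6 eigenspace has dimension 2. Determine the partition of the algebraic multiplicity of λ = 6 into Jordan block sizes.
Block sizes for λ = 6: [3, 1]

Step 1 — from the characteristic polynomial, algebraic multiplicity of λ = 6 is 4. From dim ker(A − (6)·I) = 2, there are exactly 2 Jordan blocks for λ = 6.
Step 2 — from the minimal polynomial, the factor (x − 6)^3 tells us the largest block for λ = 6 has size 3.
Step 3 — with total size 4, 2 blocks, and largest block 3, the block sizes (in nonincreasing order) are [3, 1].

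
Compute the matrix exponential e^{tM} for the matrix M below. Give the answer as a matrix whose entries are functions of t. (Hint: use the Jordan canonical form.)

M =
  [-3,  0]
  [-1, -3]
e^{tM} =
  [exp(-3*t), 0]
  [-t*exp(-3*t), exp(-3*t)]

Strategy: write M = P · J · P⁻¹ where J is a Jordan canonical form, so e^{tM} = P · e^{tJ} · P⁻¹, and e^{tJ} can be computed block-by-block.

M has Jordan form
J =
  [-3,  1]
  [ 0, -3]
(up to reordering of blocks).

Per-block formulas:
  For a 2×2 Jordan block J_2(-3): exp(t · J_2(-3)) = e^(-3t)·(I + t·N), where N is the 2×2 nilpotent shift.

After assembling e^{tJ} and conjugating by P, we get:

e^{tM} =
  [exp(-3*t), 0]
  [-t*exp(-3*t), exp(-3*t)]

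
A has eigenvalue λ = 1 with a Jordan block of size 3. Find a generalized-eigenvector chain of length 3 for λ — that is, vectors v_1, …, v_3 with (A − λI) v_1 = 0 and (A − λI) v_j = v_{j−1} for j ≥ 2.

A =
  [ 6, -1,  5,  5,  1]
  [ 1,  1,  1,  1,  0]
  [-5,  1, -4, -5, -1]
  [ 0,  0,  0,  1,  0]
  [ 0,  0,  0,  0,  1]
A Jordan chain for λ = 1 of length 3:
v_1 = (-1, 0, 1, 0, 0)ᵀ
v_2 = (5, 1, -5, 0, 0)ᵀ
v_3 = (1, 0, 0, 0, 0)ᵀ

Let N = A − (1)·I. We want v_3 with N^3 v_3 = 0 but N^2 v_3 ≠ 0; then v_{j-1} := N · v_j for j = 3, …, 2.

Pick v_3 = (1, 0, 0, 0, 0)ᵀ.
Then v_2 = N · v_3 = (5, 1, -5, 0, 0)ᵀ.
Then v_1 = N · v_2 = (-1, 0, 1, 0, 0)ᵀ.

Sanity check: (A − (1)·I) v_1 = (0, 0, 0, 0, 0)ᵀ = 0. ✓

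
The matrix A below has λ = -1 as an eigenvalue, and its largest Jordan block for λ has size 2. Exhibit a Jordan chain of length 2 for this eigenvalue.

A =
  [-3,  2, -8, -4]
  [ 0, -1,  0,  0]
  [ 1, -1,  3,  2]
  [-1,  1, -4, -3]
A Jordan chain for λ = -1 of length 2:
v_1 = (-2, 0, 1, -1)ᵀ
v_2 = (1, 0, 0, 0)ᵀ

Let N = A − (-1)·I. We want v_2 with N^2 v_2 = 0 but N^1 v_2 ≠ 0; then v_{j-1} := N · v_j for j = 2, …, 2.

Pick v_2 = (1, 0, 0, 0)ᵀ.
Then v_1 = N · v_2 = (-2, 0, 1, -1)ᵀ.

Sanity check: (A − (-1)·I) v_1 = (0, 0, 0, 0)ᵀ = 0. ✓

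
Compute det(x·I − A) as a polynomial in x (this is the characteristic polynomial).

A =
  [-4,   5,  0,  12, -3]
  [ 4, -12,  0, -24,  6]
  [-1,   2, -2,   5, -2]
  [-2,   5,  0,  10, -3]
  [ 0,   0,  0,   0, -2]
x^5 + 10*x^4 + 40*x^3 + 80*x^2 + 80*x + 32

Expanding det(x·I − A) (e.g. by cofactor expansion or by noting that A is similar to its Jordan form J, which has the same characteristic polynomial as A) gives
  χ_A(x) = x^5 + 10*x^4 + 40*x^3 + 80*x^2 + 80*x + 32
which factors as (x + 2)^5. The eigenvalues (with algebraic multiplicities) are λ = -2 with multiplicity 5.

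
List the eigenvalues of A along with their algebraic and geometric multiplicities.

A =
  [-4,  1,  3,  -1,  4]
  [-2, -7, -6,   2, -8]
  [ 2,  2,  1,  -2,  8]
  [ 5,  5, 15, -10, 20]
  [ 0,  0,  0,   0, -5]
λ = -5: alg = 5, geom = 4

Step 1 — factor the characteristic polynomial to read off the algebraic multiplicities:
  χ_A(x) = (x + 5)^5

Step 2 — compute geometric multiplicities via the rank-nullity identity g(λ) = n − rank(A − λI):
  rank(A − (-5)·I) = 1, so dim ker(A − (-5)·I) = n − 1 = 4

Summary:
  λ = -5: algebraic multiplicity = 5, geometric multiplicity = 4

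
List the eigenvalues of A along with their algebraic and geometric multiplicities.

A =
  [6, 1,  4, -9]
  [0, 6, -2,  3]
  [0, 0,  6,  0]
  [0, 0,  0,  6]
λ = 6: alg = 4, geom = 2

Step 1 — factor the characteristic polynomial to read off the algebraic multiplicities:
  χ_A(x) = (x - 6)^4

Step 2 — compute geometric multiplicities via the rank-nullity identity g(λ) = n − rank(A − λI):
  rank(A − (6)·I) = 2, so dim ker(A − (6)·I) = n − 2 = 2

Summary:
  λ = 6: algebraic multiplicity = 4, geometric multiplicity = 2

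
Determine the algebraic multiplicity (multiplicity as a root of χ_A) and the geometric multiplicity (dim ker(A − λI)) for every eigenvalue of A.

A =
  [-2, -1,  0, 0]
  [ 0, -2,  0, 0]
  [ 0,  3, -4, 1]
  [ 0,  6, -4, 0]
λ = -2: alg = 4, geom = 2

Step 1 — factor the characteristic polynomial to read off the algebraic multiplicities:
  χ_A(x) = (x + 2)^4

Step 2 — compute geometric multiplicities via the rank-nullity identity g(λ) = n − rank(A − λI):
  rank(A − (-2)·I) = 2, so dim ker(A − (-2)·I) = n − 2 = 2

Summary:
  λ = -2: algebraic multiplicity = 4, geometric multiplicity = 2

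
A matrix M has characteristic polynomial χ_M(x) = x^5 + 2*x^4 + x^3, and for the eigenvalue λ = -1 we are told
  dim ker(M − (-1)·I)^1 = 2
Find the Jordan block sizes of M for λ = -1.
Block sizes for λ = -1: [1, 1]

From the dimensions of kernels of powers, the number of Jordan blocks of size at least j is d_j − d_{j−1} where d_j = dim ker(N^j) (with d_0 = 0). Computing the differences gives [2].
The number of blocks of size exactly k is (#blocks of size ≥ k) − (#blocks of size ≥ k + 1), so the partition is: 2 block(s) of size 1.
In nonincreasing order the block sizes are [1, 1].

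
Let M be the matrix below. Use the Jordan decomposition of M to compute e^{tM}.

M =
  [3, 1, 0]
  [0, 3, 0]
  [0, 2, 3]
e^{tM} =
  [exp(3*t), t*exp(3*t), 0]
  [0, exp(3*t), 0]
  [0, 2*t*exp(3*t), exp(3*t)]

Strategy: write M = P · J · P⁻¹ where J is a Jordan canonical form, so e^{tM} = P · e^{tJ} · P⁻¹, and e^{tJ} can be computed block-by-block.

M has Jordan form
J =
  [3, 1, 0]
  [0, 3, 0]
  [0, 0, 3]
(up to reordering of blocks).

Per-block formulas:
  For a 2×2 Jordan block J_2(3): exp(t · J_2(3)) = e^(3t)·(I + t·N), where N is the 2×2 nilpotent shift.
  For a 1×1 block at λ = 3: exp(t · [3]) = [e^(3t)].

After assembling e^{tJ} and conjugating by P, we get:

e^{tM} =
  [exp(3*t), t*exp(3*t), 0]
  [0, exp(3*t), 0]
  [0, 2*t*exp(3*t), exp(3*t)]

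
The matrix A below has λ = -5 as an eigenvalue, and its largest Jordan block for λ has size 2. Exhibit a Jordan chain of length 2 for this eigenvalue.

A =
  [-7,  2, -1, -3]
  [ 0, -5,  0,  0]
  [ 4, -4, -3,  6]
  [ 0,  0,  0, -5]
A Jordan chain for λ = -5 of length 2:
v_1 = (-2, 0, 4, 0)ᵀ
v_2 = (1, 0, 0, 0)ᵀ

Let N = A − (-5)·I. We want v_2 with N^2 v_2 = 0 but N^1 v_2 ≠ 0; then v_{j-1} := N · v_j for j = 2, …, 2.

Pick v_2 = (1, 0, 0, 0)ᵀ.
Then v_1 = N · v_2 = (-2, 0, 4, 0)ᵀ.

Sanity check: (A − (-5)·I) v_1 = (0, 0, 0, 0)ᵀ = 0. ✓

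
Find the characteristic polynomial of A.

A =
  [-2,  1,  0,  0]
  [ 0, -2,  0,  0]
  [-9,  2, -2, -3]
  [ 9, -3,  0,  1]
x^4 + 5*x^3 + 6*x^2 - 4*x - 8

Expanding det(x·I − A) (e.g. by cofactor expansion or by noting that A is similar to its Jordan form J, which has the same characteristic polynomial as A) gives
  χ_A(x) = x^4 + 5*x^3 + 6*x^2 - 4*x - 8
which factors as (x - 1)*(x + 2)^3. The eigenvalues (with algebraic multiplicities) are λ = -2 with multiplicity 3, λ = 1 with multiplicity 1.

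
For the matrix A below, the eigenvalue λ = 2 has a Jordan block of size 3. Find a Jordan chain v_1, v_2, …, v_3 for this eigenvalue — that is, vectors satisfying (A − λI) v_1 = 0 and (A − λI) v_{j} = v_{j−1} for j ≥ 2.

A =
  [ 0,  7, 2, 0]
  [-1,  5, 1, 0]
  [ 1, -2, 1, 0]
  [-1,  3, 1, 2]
A Jordan chain for λ = 2 of length 3:
v_1 = (-1, 0, -1, 0)ᵀ
v_2 = (-2, -1, 1, -1)ᵀ
v_3 = (1, 0, 0, 0)ᵀ

Let N = A − (2)·I. We want v_3 with N^3 v_3 = 0 but N^2 v_3 ≠ 0; then v_{j-1} := N · v_j for j = 3, …, 2.

Pick v_3 = (1, 0, 0, 0)ᵀ.
Then v_2 = N · v_3 = (-2, -1, 1, -1)ᵀ.
Then v_1 = N · v_2 = (-1, 0, -1, 0)ᵀ.

Sanity check: (A − (2)·I) v_1 = (0, 0, 0, 0)ᵀ = 0. ✓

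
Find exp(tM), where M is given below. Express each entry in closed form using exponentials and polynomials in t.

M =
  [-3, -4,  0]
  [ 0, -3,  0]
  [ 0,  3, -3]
e^{tM} =
  [exp(-3*t), -4*t*exp(-3*t), 0]
  [0, exp(-3*t), 0]
  [0, 3*t*exp(-3*t), exp(-3*t)]

Strategy: write M = P · J · P⁻¹ where J is a Jordan canonical form, so e^{tM} = P · e^{tJ} · P⁻¹, and e^{tJ} can be computed block-by-block.

M has Jordan form
J =
  [-3,  1,  0]
  [ 0, -3,  0]
  [ 0,  0, -3]
(up to reordering of blocks).

Per-block formulas:
  For a 1×1 block at λ = -3: exp(t · [-3]) = [e^(-3t)].
  For a 2×2 Jordan block J_2(-3): exp(t · J_2(-3)) = e^(-3t)·(I + t·N), where N is the 2×2 nilpotent shift.

After assembling e^{tJ} and conjugating by P, we get:

e^{tM} =
  [exp(-3*t), -4*t*exp(-3*t), 0]
  [0, exp(-3*t), 0]
  [0, 3*t*exp(-3*t), exp(-3*t)]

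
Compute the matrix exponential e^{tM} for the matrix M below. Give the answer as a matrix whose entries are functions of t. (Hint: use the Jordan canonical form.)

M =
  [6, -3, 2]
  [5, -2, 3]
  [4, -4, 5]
e^{tM} =
  [t^2*exp(3*t) + 3*t*exp(3*t) + exp(3*t), -t^2*exp(3*t) - 3*t*exp(3*t), t^2*exp(3*t)/2 + 2*t*exp(3*t)]
  [t^2*exp(3*t) + 5*t*exp(3*t), -t^2*exp(3*t) - 5*t*exp(3*t) + exp(3*t), t^2*exp(3*t)/2 + 3*t*exp(3*t)]
  [4*t*exp(3*t), -4*t*exp(3*t), 2*t*exp(3*t) + exp(3*t)]

Strategy: write M = P · J · P⁻¹ where J is a Jordan canonical form, so e^{tM} = P · e^{tJ} · P⁻¹, and e^{tJ} can be computed block-by-block.

M has Jordan form
J =
  [3, 1, 0]
  [0, 3, 1]
  [0, 0, 3]
(up to reordering of blocks).

Per-block formulas:
  For a 3×3 Jordan block J_3(3): exp(t · J_3(3)) = e^(3t)·(I + t·N + (t^2/2)·N^2), where N is the 3×3 nilpotent shift.

After assembling e^{tJ} and conjugating by P, we get:

e^{tM} =
  [t^2*exp(3*t) + 3*t*exp(3*t) + exp(3*t), -t^2*exp(3*t) - 3*t*exp(3*t), t^2*exp(3*t)/2 + 2*t*exp(3*t)]
  [t^2*exp(3*t) + 5*t*exp(3*t), -t^2*exp(3*t) - 5*t*exp(3*t) + exp(3*t), t^2*exp(3*t)/2 + 3*t*exp(3*t)]
  [4*t*exp(3*t), -4*t*exp(3*t), 2*t*exp(3*t) + exp(3*t)]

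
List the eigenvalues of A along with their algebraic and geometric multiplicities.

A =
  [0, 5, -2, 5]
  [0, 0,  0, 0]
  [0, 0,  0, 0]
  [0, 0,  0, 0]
λ = 0: alg = 4, geom = 3

Step 1 — factor the characteristic polynomial to read off the algebraic multiplicities:
  χ_A(x) = x^4

Step 2 — compute geometric multiplicities via the rank-nullity identity g(λ) = n − rank(A − λI):
  rank(A − (0)·I) = 1, so dim ker(A − (0)·I) = n − 1 = 3

Summary:
  λ = 0: algebraic multiplicity = 4, geometric multiplicity = 3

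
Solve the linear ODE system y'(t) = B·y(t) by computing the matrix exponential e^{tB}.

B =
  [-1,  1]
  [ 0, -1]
e^{tB} =
  [exp(-t), t*exp(-t)]
  [0, exp(-t)]

Strategy: write B = P · J · P⁻¹ where J is a Jordan canonical form, so e^{tB} = P · e^{tJ} · P⁻¹, and e^{tJ} can be computed block-by-block.

B has Jordan form
J =
  [-1,  1]
  [ 0, -1]
(up to reordering of blocks).

Per-block formulas:
  For a 2×2 Jordan block J_2(-1): exp(t · J_2(-1)) = e^(-1t)·(I + t·N), where N is the 2×2 nilpotent shift.

After assembling e^{tJ} and conjugating by P, we get:

e^{tB} =
  [exp(-t), t*exp(-t)]
  [0, exp(-t)]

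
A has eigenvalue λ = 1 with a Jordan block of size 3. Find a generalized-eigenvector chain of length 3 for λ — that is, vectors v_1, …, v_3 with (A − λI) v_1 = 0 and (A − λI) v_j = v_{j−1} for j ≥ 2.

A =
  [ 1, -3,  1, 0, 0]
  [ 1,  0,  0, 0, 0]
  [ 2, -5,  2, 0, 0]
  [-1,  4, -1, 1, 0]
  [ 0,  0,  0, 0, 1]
A Jordan chain for λ = 1 of length 3:
v_1 = (-1, -1, -3, 2, 0)ᵀ
v_2 = (0, 1, 2, -1, 0)ᵀ
v_3 = (1, 0, 0, 0, 0)ᵀ

Let N = A − (1)·I. We want v_3 with N^3 v_3 = 0 but N^2 v_3 ≠ 0; then v_{j-1} := N · v_j for j = 3, …, 2.

Pick v_3 = (1, 0, 0, 0, 0)ᵀ.
Then v_2 = N · v_3 = (0, 1, 2, -1, 0)ᵀ.
Then v_1 = N · v_2 = (-1, -1, -3, 2, 0)ᵀ.

Sanity check: (A − (1)·I) v_1 = (0, 0, 0, 0, 0)ᵀ = 0. ✓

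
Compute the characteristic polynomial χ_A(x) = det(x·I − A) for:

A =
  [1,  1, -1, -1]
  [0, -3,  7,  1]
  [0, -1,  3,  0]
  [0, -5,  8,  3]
x^4 - 4*x^3 + 6*x^2 - 4*x + 1

Expanding det(x·I − A) (e.g. by cofactor expansion or by noting that A is similar to its Jordan form J, which has the same characteristic polynomial as A) gives
  χ_A(x) = x^4 - 4*x^3 + 6*x^2 - 4*x + 1
which factors as (x - 1)^4. The eigenvalues (with algebraic multiplicities) are λ = 1 with multiplicity 4.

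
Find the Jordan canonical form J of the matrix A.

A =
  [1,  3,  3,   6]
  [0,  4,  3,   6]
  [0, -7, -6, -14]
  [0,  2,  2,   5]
J_2(1) ⊕ J_1(1) ⊕ J_1(1)

The characteristic polynomial is
  det(x·I − A) = x^4 - 4*x^3 + 6*x^2 - 4*x + 1 = (x - 1)^4

Eigenvalues and multiplicities (the geometric multiplicity of λ is n − rank(A − λI), which equals the number of Jordan blocks for λ):
  λ = 1: algebraic multiplicity = 4, geometric multiplicity = 3

Determining the block sizes for each eigenvalue:
  λ = 1: 3 blocks summing to 4 forces exactly one block of size 2 and the rest size 1 → block sizes [2, 1, 1]

Assembling the blocks gives a Jordan form
J =
  [1, 1, 0, 0]
  [0, 1, 0, 0]
  [0, 0, 1, 0]
  [0, 0, 0, 1]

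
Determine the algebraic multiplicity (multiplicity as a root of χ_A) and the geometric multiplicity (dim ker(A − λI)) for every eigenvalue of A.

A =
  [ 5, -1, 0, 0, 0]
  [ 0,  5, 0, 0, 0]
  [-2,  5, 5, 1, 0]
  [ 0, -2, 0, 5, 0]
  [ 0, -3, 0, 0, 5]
λ = 5: alg = 5, geom = 3

Step 1 — factor the characteristic polynomial to read off the algebraic multiplicities:
  χ_A(x) = (x - 5)^5

Step 2 — compute geometric multiplicities via the rank-nullity identity g(λ) = n − rank(A − λI):
  rank(A − (5)·I) = 2, so dim ker(A − (5)·I) = n − 2 = 3

Summary:
  λ = 5: algebraic multiplicity = 5, geometric multiplicity = 3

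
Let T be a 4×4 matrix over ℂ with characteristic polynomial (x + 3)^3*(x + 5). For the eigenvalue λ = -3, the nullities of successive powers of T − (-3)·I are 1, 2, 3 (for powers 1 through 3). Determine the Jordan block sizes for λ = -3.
Block sizes for λ = -3: [3]

From the dimensions of kernels of powers, the number of Jordan blocks of size at least j is d_j − d_{j−1} where d_j = dim ker(N^j) (with d_0 = 0). Computing the differences gives [1, 1, 1].
The number of blocks of size exactly k is (#blocks of size ≥ k) − (#blocks of size ≥ k + 1), so the partition is: 1 block(s) of size 3.
In nonincreasing order the block sizes are [3].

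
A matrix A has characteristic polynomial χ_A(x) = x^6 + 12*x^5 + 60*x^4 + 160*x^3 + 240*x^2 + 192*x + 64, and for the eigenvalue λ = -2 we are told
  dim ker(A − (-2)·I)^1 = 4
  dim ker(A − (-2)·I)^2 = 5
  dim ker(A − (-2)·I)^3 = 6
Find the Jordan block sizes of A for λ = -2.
Block sizes for λ = -2: [3, 1, 1, 1]

From the dimensions of kernels of powers, the number of Jordan blocks of size at least j is d_j − d_{j−1} where d_j = dim ker(N^j) (with d_0 = 0). Computing the differences gives [4, 1, 1].
The number of blocks of size exactly k is (#blocks of size ≥ k) − (#blocks of size ≥ k + 1), so the partition is: 3 block(s) of size 1, 1 block(s) of size 3.
In nonincreasing order the block sizes are [3, 1, 1, 1].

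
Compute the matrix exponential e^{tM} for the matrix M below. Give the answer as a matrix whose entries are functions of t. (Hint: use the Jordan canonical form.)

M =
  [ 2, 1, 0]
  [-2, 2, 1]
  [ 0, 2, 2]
e^{tM} =
  [-t^2*exp(2*t) + exp(2*t), t*exp(2*t), t^2*exp(2*t)/2]
  [-2*t*exp(2*t), exp(2*t), t*exp(2*t)]
  [-2*t^2*exp(2*t), 2*t*exp(2*t), t^2*exp(2*t) + exp(2*t)]

Strategy: write M = P · J · P⁻¹ where J is a Jordan canonical form, so e^{tM} = P · e^{tJ} · P⁻¹, and e^{tJ} can be computed block-by-block.

M has Jordan form
J =
  [2, 1, 0]
  [0, 2, 1]
  [0, 0, 2]
(up to reordering of blocks).

Per-block formulas:
  For a 3×3 Jordan block J_3(2): exp(t · J_3(2)) = e^(2t)·(I + t·N + (t^2/2)·N^2), where N is the 3×3 nilpotent shift.

After assembling e^{tJ} and conjugating by P, we get:

e^{tM} =
  [-t^2*exp(2*t) + exp(2*t), t*exp(2*t), t^2*exp(2*t)/2]
  [-2*t*exp(2*t), exp(2*t), t*exp(2*t)]
  [-2*t^2*exp(2*t), 2*t*exp(2*t), t^2*exp(2*t) + exp(2*t)]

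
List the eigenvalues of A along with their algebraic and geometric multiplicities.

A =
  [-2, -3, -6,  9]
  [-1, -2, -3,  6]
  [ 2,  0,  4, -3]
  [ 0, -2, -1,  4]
λ = 1: alg = 4, geom = 2

Step 1 — factor the characteristic polynomial to read off the algebraic multiplicities:
  χ_A(x) = (x - 1)^4

Step 2 — compute geometric multiplicities via the rank-nullity identity g(λ) = n − rank(A − λI):
  rank(A − (1)·I) = 2, so dim ker(A − (1)·I) = n − 2 = 2

Summary:
  λ = 1: algebraic multiplicity = 4, geometric multiplicity = 2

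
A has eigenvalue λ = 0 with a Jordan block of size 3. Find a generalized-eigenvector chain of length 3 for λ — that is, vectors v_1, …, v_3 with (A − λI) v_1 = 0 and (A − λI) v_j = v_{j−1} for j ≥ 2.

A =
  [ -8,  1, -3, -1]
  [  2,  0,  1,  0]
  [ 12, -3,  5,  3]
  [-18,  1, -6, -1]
A Jordan chain for λ = 0 of length 3:
v_1 = (0, -1, 0, -1)ᵀ
v_2 = (1, 0, -3, 1)ᵀ
v_3 = (0, 1, 0, 0)ᵀ

Let N = A − (0)·I. We want v_3 with N^3 v_3 = 0 but N^2 v_3 ≠ 0; then v_{j-1} := N · v_j for j = 3, …, 2.

Pick v_3 = (0, 1, 0, 0)ᵀ.
Then v_2 = N · v_3 = (1, 0, -3, 1)ᵀ.
Then v_1 = N · v_2 = (0, -1, 0, -1)ᵀ.

Sanity check: (A − (0)·I) v_1 = (0, 0, 0, 0)ᵀ = 0. ✓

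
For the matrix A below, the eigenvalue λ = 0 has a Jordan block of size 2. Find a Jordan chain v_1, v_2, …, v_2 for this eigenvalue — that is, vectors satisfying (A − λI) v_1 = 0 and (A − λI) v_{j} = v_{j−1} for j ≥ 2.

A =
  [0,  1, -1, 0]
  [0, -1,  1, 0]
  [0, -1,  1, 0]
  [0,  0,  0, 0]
A Jordan chain for λ = 0 of length 2:
v_1 = (1, -1, -1, 0)ᵀ
v_2 = (0, 1, 0, 0)ᵀ

Let N = A − (0)·I. We want v_2 with N^2 v_2 = 0 but N^1 v_2 ≠ 0; then v_{j-1} := N · v_j for j = 2, …, 2.

Pick v_2 = (0, 1, 0, 0)ᵀ.
Then v_1 = N · v_2 = (1, -1, -1, 0)ᵀ.

Sanity check: (A − (0)·I) v_1 = (0, 0, 0, 0)ᵀ = 0. ✓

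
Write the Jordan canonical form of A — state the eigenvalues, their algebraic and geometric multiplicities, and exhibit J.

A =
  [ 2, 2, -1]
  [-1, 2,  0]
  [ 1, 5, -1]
J_3(1)

The characteristic polynomial is
  det(x·I − A) = x^3 - 3*x^2 + 3*x - 1 = (x - 1)^3

Eigenvalues and multiplicities (the geometric multiplicity of λ is n − rank(A − λI), which equals the number of Jordan blocks for λ):
  λ = 1: algebraic multiplicity = 3, geometric multiplicity = 1

Determining the block sizes for each eigenvalue:
  λ = 1: one block (gm = 1), so the single block has size am = 3 → block sizes [3]

Assembling the blocks gives a Jordan form
J =
  [1, 1, 0]
  [0, 1, 1]
  [0, 0, 1]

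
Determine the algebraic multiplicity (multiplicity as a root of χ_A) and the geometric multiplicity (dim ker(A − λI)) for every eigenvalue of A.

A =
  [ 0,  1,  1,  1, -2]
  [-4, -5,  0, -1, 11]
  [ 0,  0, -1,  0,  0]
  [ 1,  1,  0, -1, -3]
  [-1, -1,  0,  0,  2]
λ = -1: alg = 5, geom = 2

Step 1 — factor the characteristic polynomial to read off the algebraic multiplicities:
  χ_A(x) = (x + 1)^5

Step 2 — compute geometric multiplicities via the rank-nullity identity g(λ) = n − rank(A − λI):
  rank(A − (-1)·I) = 3, so dim ker(A − (-1)·I) = n − 3 = 2

Summary:
  λ = -1: algebraic multiplicity = 5, geometric multiplicity = 2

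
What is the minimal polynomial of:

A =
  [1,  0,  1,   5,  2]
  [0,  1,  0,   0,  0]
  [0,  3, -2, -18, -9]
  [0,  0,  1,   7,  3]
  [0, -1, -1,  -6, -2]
x^3 - 3*x^2 + 3*x - 1

The characteristic polynomial is χ_A(x) = (x - 1)^5, so the eigenvalues are known. The minimal polynomial is
  m_A(x) = Π_λ (x − λ)^{k_λ}
where k_λ is the size of the *largest* Jordan block for λ (equivalently, the smallest k with (A − λI)^k v = 0 for every generalised eigenvector v of λ).

  λ = 1: largest Jordan block has size 3, contributing (x − 1)^3

So m_A(x) = (x - 1)^3 = x^3 - 3*x^2 + 3*x - 1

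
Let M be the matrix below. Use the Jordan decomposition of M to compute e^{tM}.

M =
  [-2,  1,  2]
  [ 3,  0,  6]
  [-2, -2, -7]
e^{tM} =
  [t*exp(-3*t) + exp(-3*t), t*exp(-3*t), 2*t*exp(-3*t)]
  [3*t*exp(-3*t), 3*t*exp(-3*t) + exp(-3*t), 6*t*exp(-3*t)]
  [-2*t*exp(-3*t), -2*t*exp(-3*t), -4*t*exp(-3*t) + exp(-3*t)]

Strategy: write M = P · J · P⁻¹ where J is a Jordan canonical form, so e^{tM} = P · e^{tJ} · P⁻¹, and e^{tJ} can be computed block-by-block.

M has Jordan form
J =
  [-3,  1,  0]
  [ 0, -3,  0]
  [ 0,  0, -3]
(up to reordering of blocks).

Per-block formulas:
  For a 2×2 Jordan block J_2(-3): exp(t · J_2(-3)) = e^(-3t)·(I + t·N), where N is the 2×2 nilpotent shift.
  For a 1×1 block at λ = -3: exp(t · [-3]) = [e^(-3t)].

After assembling e^{tJ} and conjugating by P, we get:

e^{tM} =
  [t*exp(-3*t) + exp(-3*t), t*exp(-3*t), 2*t*exp(-3*t)]
  [3*t*exp(-3*t), 3*t*exp(-3*t) + exp(-3*t), 6*t*exp(-3*t)]
  [-2*t*exp(-3*t), -2*t*exp(-3*t), -4*t*exp(-3*t) + exp(-3*t)]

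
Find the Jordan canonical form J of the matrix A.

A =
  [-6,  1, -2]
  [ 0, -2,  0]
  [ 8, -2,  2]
J_2(-2) ⊕ J_1(-2)

The characteristic polynomial is
  det(x·I − A) = x^3 + 6*x^2 + 12*x + 8 = (x + 2)^3

Eigenvalues and multiplicities (the geometric multiplicity of λ is n − rank(A − λI), which equals the number of Jordan blocks for λ):
  λ = -2: algebraic multiplicity = 3, geometric multiplicity = 2

Determining the block sizes for each eigenvalue:
  λ = -2: 2 blocks summing to 3 forces exactly one block of size 2 and the rest size 1 → block sizes [2, 1]

Assembling the blocks gives a Jordan form
J =
  [-2,  1,  0]
  [ 0, -2,  0]
  [ 0,  0, -2]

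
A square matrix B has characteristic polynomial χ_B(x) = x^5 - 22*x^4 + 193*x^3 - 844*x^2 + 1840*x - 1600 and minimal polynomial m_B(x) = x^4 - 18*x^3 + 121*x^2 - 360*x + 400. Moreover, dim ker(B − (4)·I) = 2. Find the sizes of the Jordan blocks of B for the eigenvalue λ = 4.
Block sizes for λ = 4: [2, 1]

Step 1 — from the characteristic polynomial, algebraic multiplicity of λ = 4 is 3. From dim ker(B − (4)·I) = 2, there are exactly 2 Jordan blocks for λ = 4.
Step 2 — from the minimal polynomial, the factor (x − 4)^2 tells us the largest block for λ = 4 has size 2.
Step 3 — with total size 3, 2 blocks, and largest block 2, the block sizes (in nonincreasing order) are [2, 1].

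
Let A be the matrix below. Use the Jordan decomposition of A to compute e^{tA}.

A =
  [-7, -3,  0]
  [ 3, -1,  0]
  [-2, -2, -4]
e^{tA} =
  [-3*t*exp(-4*t) + exp(-4*t), -3*t*exp(-4*t), 0]
  [3*t*exp(-4*t), 3*t*exp(-4*t) + exp(-4*t), 0]
  [-2*t*exp(-4*t), -2*t*exp(-4*t), exp(-4*t)]

Strategy: write A = P · J · P⁻¹ where J is a Jordan canonical form, so e^{tA} = P · e^{tJ} · P⁻¹, and e^{tJ} can be computed block-by-block.

A has Jordan form
J =
  [-4,  1,  0]
  [ 0, -4,  0]
  [ 0,  0, -4]
(up to reordering of blocks).

Per-block formulas:
  For a 1×1 block at λ = -4: exp(t · [-4]) = [e^(-4t)].
  For a 2×2 Jordan block J_2(-4): exp(t · J_2(-4)) = e^(-4t)·(I + t·N), where N is the 2×2 nilpotent shift.

After assembling e^{tJ} and conjugating by P, we get:

e^{tA} =
  [-3*t*exp(-4*t) + exp(-4*t), -3*t*exp(-4*t), 0]
  [3*t*exp(-4*t), 3*t*exp(-4*t) + exp(-4*t), 0]
  [-2*t*exp(-4*t), -2*t*exp(-4*t), exp(-4*t)]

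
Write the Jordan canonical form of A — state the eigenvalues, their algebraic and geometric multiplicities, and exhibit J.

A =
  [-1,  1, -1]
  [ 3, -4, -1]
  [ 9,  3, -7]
J_3(-4)

The characteristic polynomial is
  det(x·I − A) = x^3 + 12*x^2 + 48*x + 64 = (x + 4)^3

Eigenvalues and multiplicities (the geometric multiplicity of λ is n − rank(A − λI), which equals the number of Jordan blocks for λ):
  λ = -4: algebraic multiplicity = 3, geometric multiplicity = 1

Determining the block sizes for each eigenvalue:
  λ = -4: one block (gm = 1), so the single block has size am = 3 → block sizes [3]

Assembling the blocks gives a Jordan form
J =
  [-4,  1,  0]
  [ 0, -4,  1]
  [ 0,  0, -4]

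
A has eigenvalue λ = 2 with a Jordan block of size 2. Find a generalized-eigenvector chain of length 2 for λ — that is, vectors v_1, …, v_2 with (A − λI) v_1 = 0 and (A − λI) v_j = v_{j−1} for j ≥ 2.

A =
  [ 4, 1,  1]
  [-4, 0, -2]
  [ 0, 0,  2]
A Jordan chain for λ = 2 of length 2:
v_1 = (2, -4, 0)ᵀ
v_2 = (1, 0, 0)ᵀ

Let N = A − (2)·I. We want v_2 with N^2 v_2 = 0 but N^1 v_2 ≠ 0; then v_{j-1} := N · v_j for j = 2, …, 2.

Pick v_2 = (1, 0, 0)ᵀ.
Then v_1 = N · v_2 = (2, -4, 0)ᵀ.

Sanity check: (A − (2)·I) v_1 = (0, 0, 0)ᵀ = 0. ✓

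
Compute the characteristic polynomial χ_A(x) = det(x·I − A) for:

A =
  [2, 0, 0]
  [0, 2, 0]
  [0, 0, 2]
x^3 - 6*x^2 + 12*x - 8

Expanding det(x·I − A) (e.g. by cofactor expansion or by noting that A is similar to its Jordan form J, which has the same characteristic polynomial as A) gives
  χ_A(x) = x^3 - 6*x^2 + 12*x - 8
which factors as (x - 2)^3. The eigenvalues (with algebraic multiplicities) are λ = 2 with multiplicity 3.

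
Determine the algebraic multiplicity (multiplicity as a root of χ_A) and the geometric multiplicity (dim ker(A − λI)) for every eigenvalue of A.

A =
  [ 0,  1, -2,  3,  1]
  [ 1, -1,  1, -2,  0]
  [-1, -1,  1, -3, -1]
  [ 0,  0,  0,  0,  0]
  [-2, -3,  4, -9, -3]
λ = -1: alg = 3, geom = 1; λ = 0: alg = 2, geom = 2

Step 1 — factor the characteristic polynomial to read off the algebraic multiplicities:
  χ_A(x) = x^2*(x + 1)^3

Step 2 — compute geometric multiplicities via the rank-nullity identity g(λ) = n − rank(A − λI):
  rank(A − (-1)·I) = 4, so dim ker(A − (-1)·I) = n − 4 = 1
  rank(A − (0)·I) = 3, so dim ker(A − (0)·I) = n − 3 = 2

Summary:
  λ = -1: algebraic multiplicity = 3, geometric multiplicity = 1
  λ = 0: algebraic multiplicity = 2, geometric multiplicity = 2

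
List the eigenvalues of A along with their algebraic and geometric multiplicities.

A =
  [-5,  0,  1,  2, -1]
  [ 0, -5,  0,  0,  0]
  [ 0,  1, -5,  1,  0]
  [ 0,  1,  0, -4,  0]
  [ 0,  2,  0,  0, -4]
λ = -5: alg = 3, geom = 2; λ = -4: alg = 2, geom = 2

Step 1 — factor the characteristic polynomial to read off the algebraic multiplicities:
  χ_A(x) = (x + 4)^2*(x + 5)^3

Step 2 — compute geometric multiplicities via the rank-nullity identity g(λ) = n − rank(A − λI):
  rank(A − (-5)·I) = 3, so dim ker(A − (-5)·I) = n − 3 = 2
  rank(A − (-4)·I) = 3, so dim ker(A − (-4)·I) = n − 3 = 2

Summary:
  λ = -5: algebraic multiplicity = 3, geometric multiplicity = 2
  λ = -4: algebraic multiplicity = 2, geometric multiplicity = 2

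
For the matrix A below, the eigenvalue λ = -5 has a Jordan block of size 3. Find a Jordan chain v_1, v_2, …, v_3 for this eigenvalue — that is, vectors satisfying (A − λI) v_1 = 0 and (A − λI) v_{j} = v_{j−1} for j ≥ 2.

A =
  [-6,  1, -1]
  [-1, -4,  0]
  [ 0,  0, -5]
A Jordan chain for λ = -5 of length 3:
v_1 = (1, 1, 0)ᵀ
v_2 = (-1, 0, 0)ᵀ
v_3 = (0, 0, 1)ᵀ

Let N = A − (-5)·I. We want v_3 with N^3 v_3 = 0 but N^2 v_3 ≠ 0; then v_{j-1} := N · v_j for j = 3, …, 2.

Pick v_3 = (0, 0, 1)ᵀ.
Then v_2 = N · v_3 = (-1, 0, 0)ᵀ.
Then v_1 = N · v_2 = (1, 1, 0)ᵀ.

Sanity check: (A − (-5)·I) v_1 = (0, 0, 0)ᵀ = 0. ✓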